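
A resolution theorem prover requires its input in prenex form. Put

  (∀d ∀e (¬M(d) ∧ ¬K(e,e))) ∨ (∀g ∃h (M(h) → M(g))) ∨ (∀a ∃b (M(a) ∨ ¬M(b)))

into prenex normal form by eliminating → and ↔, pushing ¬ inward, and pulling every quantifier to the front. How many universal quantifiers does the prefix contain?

4

First replace A → B with ¬A ∨ B.
  (∀d ∀e (¬M(d) ∧ ¬K(e,e))) ∨ (∀g ∃h (¬M(h) ∨ M(g))) ∨ (∀a ∃b (M(a) ∨ ¬M(b)))
Extract every quantifier outward, since the variables are now distinct and don't occur free across branches:
  ∀d ∀e ∀g ∃h ∀a ∃b (¬M(d) ∧ ¬K(e,e) ∨ ¬M(h) ∨ M(g) ∨ M(a) ∨ ¬M(b))
The prefix is ∀d ∀e ∀g ∃h ∀a ∃b: 4 universal, 2 existential.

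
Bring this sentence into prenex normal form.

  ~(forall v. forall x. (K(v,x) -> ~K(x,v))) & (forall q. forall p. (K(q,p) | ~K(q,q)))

exists v. exists x. forall q. forall p. (K(v,x) & K(x,v) & (K(q,p) | ~K(q,q)))

Eliminate → and ↔ using ¬ and ∨.
  ~(forall v. forall x. (~K(v,x) | ~K(x,v))) & (forall q. forall p. (K(q,p) | ~K(q,q)))
Drive negations inward (¬∀x A ≡ ∃x ¬A, ¬∃x A ≡ ∀x ¬A, De Morgan for ∧/∨):
  (exists v. exists x. (K(v,x) & K(x,v))) & (forall q. forall p. (K(q,p) | ~K(q,q)))
Finally move all quantifiers to the prefix:
  exists v. exists x. forall q. forall p. (K(v,x) & K(x,v) & (K(q,p) | ~K(q,q)))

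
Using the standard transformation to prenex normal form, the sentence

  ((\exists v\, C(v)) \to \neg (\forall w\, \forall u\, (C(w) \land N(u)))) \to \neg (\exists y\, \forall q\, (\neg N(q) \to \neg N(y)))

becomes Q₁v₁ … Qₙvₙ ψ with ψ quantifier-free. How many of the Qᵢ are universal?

Rewrite implications/biconditionals: A → B as ¬A ∨ B.
  \neg (\neg (\exists v\, C(v)) \lor \neg (\forall w\, \forall u\, (C(w) \land N(u)))) \lor \neg (\exists y\, \forall q\, (\neg \neg N(q) \lor \neg N(y)))
Move each ¬ inward, flipping quantifiers it crosses:
  (\exists v\, C(v)) \land (\forall w\, \forall u\, (C(w) \land N(u))) \lor (\forall y\, \exists q\, (\neg N(q) \land N(y)))
All bound variables are already distinct, so no renaming is needed.
Extract every quantifier outward, since the variables are now distinct and don't occur free across branches:
  \exists v\, \forall w\, \forall u\, \forall y\, \exists q\, (C(v) \land C(w) \land N(u) \lor \neg N(q) \land N(y))
The prefix is \exists v \forall w \forall u \forall y \exists q: 3 universal, 2 existential.

3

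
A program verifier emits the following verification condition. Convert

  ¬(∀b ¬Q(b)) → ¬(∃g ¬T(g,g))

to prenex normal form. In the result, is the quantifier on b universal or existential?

Rewrite implications/biconditionals: A → B as ¬A ∨ B.
  ¬¬(∀b ¬Q(b)) ∨ ¬(∃g ¬T(g,g))
Drive negations inward (¬∀x A ≡ ∃x ¬A, ¬∃x A ≡ ∀x ¬A, De Morgan for ∧/∨):
  (∀b ¬Q(b)) ∨ (∀g T(g,g))
Extract every quantifier outward, since the variables are now distinct and don't occur free across branches:
  ∀b ∀g (¬Q(b) ∨ T(g,g))
The quantifier ∀b sits under an even number of negations (counting the antecedent side of each →), so it remains universal.

universal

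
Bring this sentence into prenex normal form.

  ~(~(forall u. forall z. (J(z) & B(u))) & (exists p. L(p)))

Push ¬ through the quantifiers and connectives to reach negation normal form:
  (forall u. forall z. (J(z) & B(u))) | (forall p. ~L(p))
Finally move all quantifiers to the prefix:
  forall u. forall z. forall p. (J(z) & B(u) | ~L(p))

forall u. forall z. forall p. (J(z) & B(u) | ~L(p))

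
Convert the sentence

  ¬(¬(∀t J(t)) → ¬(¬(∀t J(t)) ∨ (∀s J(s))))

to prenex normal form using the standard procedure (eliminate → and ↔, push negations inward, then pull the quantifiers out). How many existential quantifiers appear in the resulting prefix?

2

Eliminate → and ↔ using ¬ and ∨.
  ¬(¬¬(∀t J(t)) ∨ ¬(¬(∀t J(t)) ∨ (∀s J(s))))
Move each ¬ inward, flipping quantifiers it crosses:
  (∃t ¬J(t)) ∧ ((∃t ¬J(t)) ∨ (∀s J(s)))
Standardize variables apart so no two quantifiers bind the same name: t↦r.
  (∃t ¬J(t)) ∧ ((∃r ¬J(r)) ∨ (∀s J(s)))
Extract every quantifier outward, since the variables are now distinct and don't occur free across branches:
  ∃t ∃r ∀s (¬J(t) ∧ (¬J(r) ∨ J(s)))
The prefix is ∃t ∃r ∀s: 1 universal, 2 existential.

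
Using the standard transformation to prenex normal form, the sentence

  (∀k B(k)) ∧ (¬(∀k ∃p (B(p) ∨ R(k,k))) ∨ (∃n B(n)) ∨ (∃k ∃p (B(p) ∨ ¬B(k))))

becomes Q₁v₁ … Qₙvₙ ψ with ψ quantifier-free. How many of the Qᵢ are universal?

Drive negations inward (¬∀x A ≡ ∃x ¬A, ¬∃x A ≡ ∀x ¬A, De Morgan for ∧/∨):
  (∀k B(k)) ∧ ((∃k ∀p (¬B(p) ∧ ¬R(k,k))) ∨ (∃n B(n)) ∨ (∃k ∃p (B(p) ∨ ¬B(k))))
Standardize variables apart so no two quantifiers bind the same name: k↦x1, k↦r, p↦b.
  (∀k B(k)) ∧ ((∃x1 ∀p (¬B(p) ∧ ¬R(x1,x1))) ∨ (∃n B(n)) ∨ (∃r ∃b (B(b) ∨ ¬B(r))))
Finally move all quantifiers to the prefix:
  ∀k ∃x1 ∀p ∃n ∃r ∃b (B(k) ∧ (¬B(p) ∧ ¬R(x1,x1) ∨ B(n) ∨ B(b) ∨ ¬B(r)))
The prefix is ∀k ∃x1 ∀p ∃n ∃r ∃b: 2 universal, 4 existential.

2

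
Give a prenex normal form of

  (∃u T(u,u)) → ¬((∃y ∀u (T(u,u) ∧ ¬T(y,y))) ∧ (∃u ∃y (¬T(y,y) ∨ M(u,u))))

∀u ∀y ∃s ∀p ∀w1 (¬T(u,u) ∨ ¬T(s,s) ∨ T(y,y) ∨ T(w1,w1) ∧ ¬M(p,p))

First replace A → B with ¬A ∨ B.
  ¬(∃u T(u,u)) ∨ ¬((∃y ∀u (T(u,u) ∧ ¬T(y,y))) ∧ (∃u ∃y (¬T(y,y) ∨ M(u,u))))
Move each ¬ inward, flipping quantifiers it crosses:
  (∀u ¬T(u,u)) ∨ (∀y ∃u (¬T(u,u) ∨ T(y,y))) ∨ (∀u ∀y (T(y,y) ∧ ¬M(u,u)))
Rename bound variables to avoid capture: u↦s, u↦p, y↦w1.
  (∀u ¬T(u,u)) ∨ (∀y ∃s (¬T(s,s) ∨ T(y,y))) ∨ (∀p ∀w1 (T(w1,w1) ∧ ¬M(p,p)))
Finally move all quantifiers to the prefix:
  ∀u ∀y ∃s ∀p ∀w1 (¬T(u,u) ∨ ¬T(s,s) ∨ T(y,y) ∨ T(w1,w1) ∧ ¬M(p,p))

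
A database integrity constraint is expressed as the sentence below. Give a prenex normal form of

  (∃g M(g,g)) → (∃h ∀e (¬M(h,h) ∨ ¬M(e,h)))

Rewrite implications/biconditionals: A → B as ¬A ∨ B.
  ¬(∃g M(g,g)) ∨ (∃h ∀e (¬M(h,h) ∨ ¬M(e,h)))
Push ¬ through the quantifiers and connectives to reach negation normal form:
  (∀g ¬M(g,g)) ∨ (∃h ∀e (¬M(h,h) ∨ ¬M(e,h)))
All bound variables are already distinct, so no renaming is needed.
Extract every quantifier outward, since the variables are now distinct and don't occur free across branches:
  ∀g ∃h ∀e (¬M(g,g) ∨ ¬M(h,h) ∨ ¬M(e,h))

∀g ∃h ∀e (¬M(g,g) ∨ ¬M(h,h) ∨ ¬M(e,h))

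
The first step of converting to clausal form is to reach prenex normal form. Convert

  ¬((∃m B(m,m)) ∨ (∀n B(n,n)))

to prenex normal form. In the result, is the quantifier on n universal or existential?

Push ¬ through the quantifiers and connectives to reach negation normal form:
  (∀m ¬B(m,m)) ∧ (∃n ¬B(n,n))
Extract every quantifier outward, since the variables are now distinct and don't occur free across branches:
  ∀m ∃n (¬B(m,m) ∧ ¬B(n,n))
The quantifier ∀n sits under an odd number of negations, so it flips to ∃n.

existential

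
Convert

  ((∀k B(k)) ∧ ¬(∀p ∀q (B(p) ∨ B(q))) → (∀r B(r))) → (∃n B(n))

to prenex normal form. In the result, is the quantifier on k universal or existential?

universal

First replace A → B with ¬A ∨ B.
  ¬(¬((∀k B(k)) ∧ ¬(∀p ∀q (B(p) ∨ B(q)))) ∨ (∀r B(r))) ∨ (∃n B(n))
Drive negations inward (¬∀x A ≡ ∃x ¬A, ¬∃x A ≡ ∀x ¬A, De Morgan for ∧/∨):
  (∀k B(k)) ∧ (∃p ∃q (¬B(p) ∧ ¬B(q))) ∧ (∃r ¬B(r)) ∨ (∃n B(n))
Extract every quantifier outward, since the variables are now distinct and don't occur free across branches:
  ∀k ∃p ∃q ∃r ∃n (B(k) ∧ ¬B(p) ∧ ¬B(q) ∧ ¬B(r) ∨ B(n))
The quantifier ∀k sits under an even number of negations (counting the antecedent side of each →), so it remains universal.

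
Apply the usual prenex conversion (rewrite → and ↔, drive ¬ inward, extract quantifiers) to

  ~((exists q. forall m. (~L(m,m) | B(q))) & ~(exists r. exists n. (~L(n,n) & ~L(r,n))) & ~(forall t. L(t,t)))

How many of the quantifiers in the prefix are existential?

3

Push ¬ through the quantifiers and connectives to reach negation normal form:
  (forall q. exists m. (L(m,m) & ~B(q))) | (exists r. exists n. (~L(n,n) & ~L(r,n))) | (forall t. L(t,t))
All bound variables are already distinct, so no renaming is needed.
Finally move all quantifiers to the prefix:
  forall q. exists m. exists r. exists n. forall t. (L(m,m) & ~B(q) | ~L(n,n) & ~L(r,n) | L(t,t))
The prefix is forall q exists m exists r exists n forall t: 2 universal, 3 existential.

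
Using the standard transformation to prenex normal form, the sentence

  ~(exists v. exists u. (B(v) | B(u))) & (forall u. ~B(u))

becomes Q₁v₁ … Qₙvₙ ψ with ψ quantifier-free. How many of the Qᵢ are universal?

3

Drive negations inward (¬∀x A ≡ ∃x ¬A, ¬∃x A ≡ ∀x ¬A, De Morgan for ∧/∨):
  (forall v. forall u. (~B(v) & ~B(u))) & (forall u. ~B(u))
Standardize variables apart so no two quantifiers bind the same name: u↦c.
  (forall v. forall u. (~B(v) & ~B(u))) & (forall c. ~B(c))
Extract every quantifier outward, since the variables are now distinct and don't occur free across branches:
  forall v. forall u. forall c. (~B(v) & ~B(u) & ~B(c))
The prefix is forall v forall u forall c: 3 universal, 0 existential.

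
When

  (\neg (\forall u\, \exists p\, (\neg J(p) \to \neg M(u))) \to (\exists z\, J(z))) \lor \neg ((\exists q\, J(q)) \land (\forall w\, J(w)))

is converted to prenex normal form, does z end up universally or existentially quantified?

Eliminate → and ↔ using ¬ and ∨.
  \neg \neg (\forall u\, \exists p\, (\neg \neg J(p) \lor \neg M(u))) \lor (\exists z\, J(z)) \lor \neg ((\exists q\, J(q)) \land (\forall w\, J(w)))
Drive negations inward (¬∀x A ≡ ∃x ¬A, ¬∃x A ≡ ∀x ¬A, De Morgan for ∧/∨):
  (\forall u\, \exists p\, (J(p) \lor \neg M(u))) \lor (\exists z\, J(z)) \lor (\forall q\, \neg J(q)) \lor (\exists w\, \neg J(w))
All bound variables are already distinct, so no renaming is needed.
Finally move all quantifiers to the prefix:
  \forall u\, \exists p\, \exists z\, \forall q\, \exists w\, (J(p) \lor \neg M(u) \lor J(z) \lor \neg J(q) \lor \neg J(w))
The quantifier \exists z sits under an even number of negations (counting the antecedent side of each →), so it remains existential.

existential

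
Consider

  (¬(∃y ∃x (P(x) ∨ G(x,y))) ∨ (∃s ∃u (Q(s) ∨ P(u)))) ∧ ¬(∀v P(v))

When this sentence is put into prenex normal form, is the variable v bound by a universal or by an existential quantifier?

existential

Push ¬ through the quantifiers and connectives to reach negation normal form:
  ((∀y ∀x (¬P(x) ∧ ¬G(x,y))) ∨ (∃s ∃u (Q(s) ∨ P(u)))) ∧ (∃v ¬P(v))
All bound variables are already distinct, so no renaming is needed.
Finally move all quantifiers to the prefix:
  ∀y ∀x ∃s ∃u ∃v ((¬P(x) ∧ ¬G(x,y) ∨ Q(s) ∨ P(u)) ∧ ¬P(v))
The quantifier ∀v sits under an odd number of negations, so it flips to ∃v.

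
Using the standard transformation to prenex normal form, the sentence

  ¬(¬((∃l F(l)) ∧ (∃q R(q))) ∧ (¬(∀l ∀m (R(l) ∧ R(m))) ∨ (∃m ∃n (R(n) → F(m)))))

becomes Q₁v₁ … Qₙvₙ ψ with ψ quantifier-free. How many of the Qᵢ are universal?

4

Rewrite implications/biconditionals: A → B as ¬A ∨ B.
  ¬(¬((∃l F(l)) ∧ (∃q R(q))) ∧ (¬(∀l ∀m (R(l) ∧ R(m))) ∨ (∃m ∃n (¬R(n) ∨ F(m)))))
Move each ¬ inward, flipping quantifiers it crosses:
  (∃l F(l)) ∧ (∃q R(q)) ∨ (∀l ∀m (R(l) ∧ R(m))) ∧ (∀m ∀n (R(n) ∧ ¬F(m)))
Rename bound variables to avoid capture: l↦p, m↦t.
  (∃l F(l)) ∧ (∃q R(q)) ∨ (∀p ∀m (R(p) ∧ R(m))) ∧ (∀t ∀n (R(n) ∧ ¬F(t)))
Pull the quantifiers to the front (each side's bound variable is not free in the other side):
  ∃l ∃q ∀p ∀m ∀t ∀n (F(l) ∧ R(q) ∨ R(p) ∧ R(m) ∧ R(n) ∧ ¬F(t))
The prefix is ∃l ∃q ∀p ∀m ∀t ∀n: 4 universal, 2 existential.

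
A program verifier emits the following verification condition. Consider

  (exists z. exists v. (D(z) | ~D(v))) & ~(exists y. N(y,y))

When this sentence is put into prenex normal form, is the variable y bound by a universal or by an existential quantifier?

universal

Push ¬ through the quantifiers and connectives to reach negation normal form:
  (exists z. exists v. (D(z) | ~D(v))) & (forall y. ~N(y,y))
All bound variables are already distinct, so no renaming is needed.
Finally move all quantifiers to the prefix:
  exists z. exists v. forall y. ((D(z) | ~D(v)) & ~N(y,y))
The quantifier exists y sits under an odd number of negations, so it flips to forall y.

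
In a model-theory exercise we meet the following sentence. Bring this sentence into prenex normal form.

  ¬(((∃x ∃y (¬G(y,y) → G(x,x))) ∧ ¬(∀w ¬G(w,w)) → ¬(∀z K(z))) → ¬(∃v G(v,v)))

∀x ∀y ∀w ∃z ∃v ((¬G(y,y) ∧ ¬G(x,x) ∨ ¬G(w,w) ∨ ¬K(z)) ∧ G(v,v))

First replace A → B with ¬A ∨ B.
  ¬(¬(¬((∃x ∃y (¬¬G(y,y) ∨ G(x,x))) ∧ ¬(∀w ¬G(w,w))) ∨ ¬(∀z K(z))) ∨ ¬(∃v G(v,v)))
Drive negations inward (¬∀x A ≡ ∃x ¬A, ¬∃x A ≡ ∀x ¬A, De Morgan for ∧/∨):
  ((∀x ∀y (¬G(y,y) ∧ ¬G(x,x))) ∨ (∀w ¬G(w,w)) ∨ (∃z ¬K(z))) ∧ (∃v G(v,v))
All bound variables are already distinct, so no renaming is needed.
Finally move all quantifiers to the prefix:
  ∀x ∀y ∀w ∃z ∃v ((¬G(y,y) ∧ ¬G(x,x) ∨ ¬G(w,w) ∨ ¬K(z)) ∧ G(v,v))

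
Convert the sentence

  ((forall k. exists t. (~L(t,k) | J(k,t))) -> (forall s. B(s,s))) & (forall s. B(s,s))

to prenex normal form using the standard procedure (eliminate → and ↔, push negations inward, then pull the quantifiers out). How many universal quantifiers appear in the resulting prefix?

3

First replace A → B with ¬A ∨ B.
  (~(forall k. exists t. (~L(t,k) | J(k,t))) | (forall s. B(s,s))) & (forall s. B(s,s))
Move each ¬ inward, flipping quantifiers it crosses:
  ((exists k. forall t. (L(t,k) & ~J(k,t))) | (forall s. B(s,s))) & (forall s. B(s,s))
Rename bound variables to avoid capture: s↦x.
  ((exists k. forall t. (L(t,k) & ~J(k,t))) | (forall s. B(s,s))) & (forall x. B(x,x))
Pull the quantifiers to the front (each side's bound variable is not free in the other side):
  exists k. forall t. forall s. forall x. ((L(t,k) & ~J(k,t) | B(s,s)) & B(x,x))
The prefix is exists k forall t forall s forall x: 3 universal, 1 existential.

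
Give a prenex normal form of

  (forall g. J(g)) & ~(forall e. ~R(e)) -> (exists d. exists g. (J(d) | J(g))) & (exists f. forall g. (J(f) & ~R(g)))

exists g. forall e. exists d. exists b. exists f. forall s. (~J(g) | ~R(e) | (J(d) | J(b)) & J(f) & ~R(s))

Rewrite implications/biconditionals: A → B as ¬A ∨ B.
  ~((forall g. J(g)) & ~(forall e. ~R(e))) | (exists d. exists g. (J(d) | J(g))) & (exists f. forall g. (J(f) & ~R(g)))
Push ¬ through the quantifiers and connectives to reach negation normal form:
  (exists g. ~J(g)) | (forall e. ~R(e)) | (exists d. exists g. (J(d) | J(g))) & (exists f. forall g. (J(f) & ~R(g)))
Standardize variables apart so no two quantifiers bind the same name: g↦b, g↦s.
  (exists g. ~J(g)) | (forall e. ~R(e)) | (exists d. exists b. (J(d) | J(b))) & (exists f. forall s. (J(f) & ~R(s)))
Extract every quantifier outward, since the variables are now distinct and don't occur free across branches:
  exists g. forall e. exists d. exists b. exists f. forall s. (~J(g) | ~R(e) | (J(d) | J(b)) & J(f) & ~R(s))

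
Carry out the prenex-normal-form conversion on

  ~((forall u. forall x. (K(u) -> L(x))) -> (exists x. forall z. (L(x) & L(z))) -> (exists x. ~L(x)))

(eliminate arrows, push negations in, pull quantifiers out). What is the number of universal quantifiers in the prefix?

Eliminate → and ↔ using ¬ and ∨.
  ~(~(forall u. forall x. (~K(u) | L(x))) | ~(exists x. forall z. (L(x) & L(z))) | (exists x. ~L(x)))
Move each ¬ inward, flipping quantifiers it crosses:
  (forall u. forall x. (~K(u) | L(x))) & (exists x. forall z. (L(x) & L(z))) & (forall x. L(x))
Rename bound variables to avoid capture: x↦p, x↦q.
  (forall u. forall x. (~K(u) | L(x))) & (exists p. forall z. (L(p) & L(z))) & (forall q. L(q))
Pull the quantifiers to the front (each side's bound variable is not free in the other side):
  forall u. forall x. exists p. forall z. forall q. ((~K(u) | L(x)) & L(p) & L(z) & L(q))
The prefix is forall u forall x exists p forall z forall q: 4 universal, 1 existential.

4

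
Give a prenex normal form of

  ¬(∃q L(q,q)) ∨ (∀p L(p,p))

∀q ∀p (¬L(q,q) ∨ L(p,p))

Move each ¬ inward, flipping quantifiers it crosses:
  (∀q ¬L(q,q)) ∨ (∀p L(p,p))
All bound variables are already distinct, so no renaming is needed.
Pull the quantifiers to the front (each side's bound variable is not free in the other side):
  ∀q ∀p (¬L(q,q) ∨ L(p,p))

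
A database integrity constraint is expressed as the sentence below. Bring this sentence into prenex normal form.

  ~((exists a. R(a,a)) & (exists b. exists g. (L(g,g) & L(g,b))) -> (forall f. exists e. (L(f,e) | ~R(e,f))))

exists a. exists b. exists g. exists f. forall e. (R(a,a) & L(g,g) & L(g,b) & ~L(f,e) & R(e,f))

Rewrite implications/biconditionals: A → B as ¬A ∨ B.
  ~(~((exists a. R(a,a)) & (exists b. exists g. (L(g,g) & L(g,b)))) | (forall f. exists e. (L(f,e) | ~R(e,f))))
Move each ¬ inward, flipping quantifiers it crosses:
  (exists a. R(a,a)) & (exists b. exists g. (L(g,g) & L(g,b))) & (exists f. forall e. (~L(f,e) & R(e,f)))
Extract every quantifier outward, since the variables are now distinct and don't occur free across branches:
  exists a. exists b. exists g. exists f. forall e. (R(a,a) & L(g,g) & L(g,b) & ~L(f,e) & R(e,f))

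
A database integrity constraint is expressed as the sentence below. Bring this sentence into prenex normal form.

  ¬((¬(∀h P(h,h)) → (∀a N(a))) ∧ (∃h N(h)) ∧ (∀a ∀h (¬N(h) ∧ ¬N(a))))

∃h ∃a ∀z ∃w ∃x1 (¬P(h,h) ∧ ¬N(a) ∨ ¬N(z) ∨ N(x1) ∨ N(w))

Rewrite implications/biconditionals: A → B as ¬A ∨ B.
  ¬((¬¬(∀h P(h,h)) ∨ (∀a N(a))) ∧ (∃h N(h)) ∧ (∀a ∀h (¬N(h) ∧ ¬N(a))))
Drive negations inward (¬∀x A ≡ ∃x ¬A, ¬∃x A ≡ ∀x ¬A, De Morgan for ∧/∨):
  (∃h ¬P(h,h)) ∧ (∃a ¬N(a)) ∨ (∀h ¬N(h)) ∨ (∃a ∃h (N(h) ∨ N(a)))
Rename bound variables to avoid capture: h↦z, a↦w, h↦x1.
  (∃h ¬P(h,h)) ∧ (∃a ¬N(a)) ∨ (∀z ¬N(z)) ∨ (∃w ∃x1 (N(x1) ∨ N(w)))
Pull the quantifiers to the front (each side's bound variable is not free in the other side):
  ∃h ∃a ∀z ∃w ∃x1 (¬P(h,h) ∧ ¬N(a) ∨ ¬N(z) ∨ N(x1) ∨ N(w))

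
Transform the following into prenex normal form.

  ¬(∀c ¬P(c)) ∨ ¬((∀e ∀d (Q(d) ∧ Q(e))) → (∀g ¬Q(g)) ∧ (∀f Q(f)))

Eliminate → and ↔ using ¬ and ∨.
  ¬(∀c ¬P(c)) ∨ ¬(¬(∀e ∀d (Q(d) ∧ Q(e))) ∨ (∀g ¬Q(g)) ∧ (∀f Q(f)))
Move each ¬ inward, flipping quantifiers it crosses:
  (∃c P(c)) ∨ (∀e ∀d (Q(d) ∧ Q(e))) ∧ ((∃g Q(g)) ∨ (∃f ¬Q(f)))
Extract every quantifier outward, since the variables are now distinct and don't occur free across branches:
  ∃c ∀e ∀d ∃g ∃f (P(c) ∨ Q(d) ∧ Q(e) ∧ (Q(g) ∨ ¬Q(f)))

∃c ∀e ∀d ∃g ∃f (P(c) ∨ Q(d) ∧ Q(e) ∧ (Q(g) ∨ ¬Q(f)))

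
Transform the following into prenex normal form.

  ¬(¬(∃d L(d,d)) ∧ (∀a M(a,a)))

∃d ∃a (L(d,d) ∨ ¬M(a,a))

Push ¬ through the quantifiers and connectives to reach negation normal form:
  (∃d L(d,d)) ∨ (∃a ¬M(a,a))
All bound variables are already distinct, so no renaming is needed.
Pull the quantifiers to the front (each side's bound variable is not free in the other side):
  ∃d ∃a (L(d,d) ∨ ¬M(a,a))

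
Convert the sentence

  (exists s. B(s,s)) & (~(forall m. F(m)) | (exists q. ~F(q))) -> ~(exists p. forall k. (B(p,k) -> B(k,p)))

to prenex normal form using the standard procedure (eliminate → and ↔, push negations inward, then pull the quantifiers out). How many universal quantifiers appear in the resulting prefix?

4

Eliminate → and ↔ using ¬ and ∨.
  ~((exists s. B(s,s)) & (~(forall m. F(m)) | (exists q. ~F(q)))) | ~(exists p. forall k. (~B(p,k) | B(k,p)))
Move each ¬ inward, flipping quantifiers it crosses:
  (forall s. ~B(s,s)) | (forall m. F(m)) & (forall q. F(q)) | (forall p. exists k. (B(p,k) & ~B(k,p)))
Pull the quantifiers to the front (each side's bound variable is not free in the other side):
  forall s. forall m. forall q. forall p. exists k. (~B(s,s) | F(m) & F(q) | B(p,k) & ~B(k,p))
The prefix is forall s forall m forall q forall p exists k: 4 universal, 1 existential.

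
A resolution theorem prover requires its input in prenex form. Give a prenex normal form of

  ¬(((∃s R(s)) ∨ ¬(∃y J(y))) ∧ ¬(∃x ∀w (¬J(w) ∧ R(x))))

Drive negations inward (¬∀x A ≡ ∃x ¬A, ¬∃x A ≡ ∀x ¬A, De Morgan for ∧/∨):
  (∀s ¬R(s)) ∧ (∃y J(y)) ∨ (∃x ∀w (¬J(w) ∧ R(x)))
All bound variables are already distinct, so no renaming is needed.
Pull the quantifiers to the front (each side's bound variable is not free in the other side):
  ∀s ∃y ∃x ∀w (¬R(s) ∧ J(y) ∨ ¬J(w) ∧ R(x))

∀s ∃y ∃x ∀w (¬R(s) ∧ J(y) ∨ ¬J(w) ∧ R(x))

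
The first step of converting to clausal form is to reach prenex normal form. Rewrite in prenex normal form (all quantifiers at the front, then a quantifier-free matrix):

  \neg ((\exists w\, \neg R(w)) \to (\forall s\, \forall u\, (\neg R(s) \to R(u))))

First replace A → B with ¬A ∨ B.
  \neg (\neg (\exists w\, \neg R(w)) \lor (\forall s\, \forall u\, (\neg \neg R(s) \lor R(u))))
Drive negations inward (¬∀x A ≡ ∃x ¬A, ¬∃x A ≡ ∀x ¬A, De Morgan for ∧/∨):
  (\exists w\, \neg R(w)) \land (\exists s\, \exists u\, (\neg R(s) \land \neg R(u)))
Pull the quantifiers to the front (each side's bound variable is not free in the other side):
  \exists w\, \exists s\, \exists u\, (\neg R(w) \land \neg R(s) \land \neg R(u))

\exists w\, \exists s\, \exists u\, (\neg R(w) \land \neg R(s) \land \neg R(u))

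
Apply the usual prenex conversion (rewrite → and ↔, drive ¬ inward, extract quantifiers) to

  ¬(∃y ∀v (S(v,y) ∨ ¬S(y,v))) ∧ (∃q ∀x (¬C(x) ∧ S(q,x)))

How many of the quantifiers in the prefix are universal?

Move each ¬ inward, flipping quantifiers it crosses:
  (∀y ∃v (¬S(v,y) ∧ S(y,v))) ∧ (∃q ∀x (¬C(x) ∧ S(q,x)))
All bound variables are already distinct, so no renaming is needed.
Finally move all quantifiers to the prefix:
  ∀y ∃v ∃q ∀x (¬S(v,y) ∧ S(y,v) ∧ ¬C(x) ∧ S(q,x))
The prefix is ∀y ∃v ∃q ∀x: 2 universal, 2 existential.

2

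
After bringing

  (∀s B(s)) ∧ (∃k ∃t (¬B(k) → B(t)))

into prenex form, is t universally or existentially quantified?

Rewrite implications/biconditionals: A → B as ¬A ∨ B.
  (∀s B(s)) ∧ (∃k ∃t (¬¬B(k) ∨ B(t)))
Push ¬ through the quantifiers and connectives to reach negation normal form:
  (∀s B(s)) ∧ (∃k ∃t (B(k) ∨ B(t)))
Pull the quantifiers to the front (each side's bound variable is not free in the other side):
  ∀s ∃k ∃t (B(s) ∧ (B(k) ∨ B(t)))
The quantifier ∃t sits under an even number of negations (counting the antecedent side of each →), so it remains existential.

existential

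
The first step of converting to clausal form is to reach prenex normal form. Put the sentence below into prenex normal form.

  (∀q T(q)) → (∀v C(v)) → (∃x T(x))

Eliminate → and ↔ using ¬ and ∨.
  ¬(∀q T(q)) ∨ ¬(∀v C(v)) ∨ (∃x T(x))
Move each ¬ inward, flipping quantifiers it crosses:
  (∃q ¬T(q)) ∨ (∃v ¬C(v)) ∨ (∃x T(x))
All bound variables are already distinct, so no renaming is needed.
Finally move all quantifiers to the prefix:
  ∃q ∃v ∃x (¬T(q) ∨ ¬C(v) ∨ T(x))

∃q ∃v ∃x (¬T(q) ∨ ¬C(v) ∨ T(x))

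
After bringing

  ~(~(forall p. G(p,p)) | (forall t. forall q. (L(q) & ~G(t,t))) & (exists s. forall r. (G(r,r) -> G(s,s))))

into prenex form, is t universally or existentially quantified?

Rewrite implications/biconditionals: A → B as ¬A ∨ B.
  ~(~(forall p. G(p,p)) | (forall t. forall q. (L(q) & ~G(t,t))) & (exists s. forall r. (~G(r,r) | G(s,s))))
Move each ¬ inward, flipping quantifiers it crosses:
  (forall p. G(p,p)) & ((exists t. exists q. (~L(q) | G(t,t))) | (forall s. exists r. (G(r,r) & ~G(s,s))))
Pull the quantifiers to the front (each side's bound variable is not free in the other side):
  forall p. exists t. exists q. forall s. exists r. (G(p,p) & (~L(q) | G(t,t) | G(r,r) & ~G(s,s)))
The quantifier forall t sits under an odd number of negations (counting the antecedent side of each →), so it flips to exists t.

existential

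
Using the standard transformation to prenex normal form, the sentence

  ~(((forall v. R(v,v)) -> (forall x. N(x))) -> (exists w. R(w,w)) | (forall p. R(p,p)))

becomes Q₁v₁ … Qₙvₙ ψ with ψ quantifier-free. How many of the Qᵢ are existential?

2

First replace A → B with ¬A ∨ B.
  ~(~(~(forall v. R(v,v)) | (forall x. N(x))) | (exists w. R(w,w)) | (forall p. R(p,p)))
Push ¬ through the quantifiers and connectives to reach negation normal form:
  ((exists v. ~R(v,v)) | (forall x. N(x))) & (forall w. ~R(w,w)) & (exists p. ~R(p,p))
All bound variables are already distinct, so no renaming is needed.
Pull the quantifiers to the front (each side's bound variable is not free in the other side):
  exists v. forall x. forall w. exists p. ((~R(v,v) | N(x)) & ~R(w,w) & ~R(p,p))
The prefix is exists v forall x forall w exists p: 2 universal, 2 existential.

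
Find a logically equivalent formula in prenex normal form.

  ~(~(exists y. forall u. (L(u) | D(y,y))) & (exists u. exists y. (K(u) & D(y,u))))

Move each ¬ inward, flipping quantifiers it crosses:
  (exists y. forall u. (L(u) | D(y,y))) | (forall u. forall y. (~K(u) | ~D(y,u)))
Give each quantifier a distinct variable: u↦q, y↦u1.
  (exists y. forall u. (L(u) | D(y,y))) | (forall q. forall u1. (~K(q) | ~D(u1,q)))
Extract every quantifier outward, since the variables are now distinct and don't occur free across branches:
  exists y. forall u. forall q. forall u1. (L(u) | D(y,y) | ~K(q) | ~D(u1,q))

exists y. forall u. forall q. forall u1. (L(u) | D(y,y) | ~K(q) | ~D(u1,q))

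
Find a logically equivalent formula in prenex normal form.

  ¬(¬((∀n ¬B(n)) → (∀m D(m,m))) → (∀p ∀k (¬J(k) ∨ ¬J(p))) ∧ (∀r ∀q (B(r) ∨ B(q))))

Rewrite implications/biconditionals: A → B as ¬A ∨ B.
  ¬(¬¬(¬(∀n ¬B(n)) ∨ (∀m D(m,m))) ∨ (∀p ∀k (¬J(k) ∨ ¬J(p))) ∧ (∀r ∀q (B(r) ∨ B(q))))
Move each ¬ inward, flipping quantifiers it crosses:
  (∀n ¬B(n)) ∧ (∃m ¬D(m,m)) ∧ ((∃p ∃k (J(k) ∧ J(p))) ∨ (∃r ∃q (¬B(r) ∧ ¬B(q))))
All bound variables are already distinct, so no renaming is needed.
Extract every quantifier outward, since the variables are now distinct and don't occur free across branches:
  ∀n ∃m ∃p ∃k ∃r ∃q (¬B(n) ∧ ¬D(m,m) ∧ (J(k) ∧ J(p) ∨ ¬B(r) ∧ ¬B(q)))

∀n ∃m ∃p ∃k ∃r ∃q (¬B(n) ∧ ¬D(m,m) ∧ (J(k) ∧ J(p) ∨ ¬B(r) ∧ ¬B(q)))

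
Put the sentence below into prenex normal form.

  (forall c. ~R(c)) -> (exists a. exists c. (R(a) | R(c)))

Eliminate → and ↔ using ¬ and ∨.
  ~(forall c. ~R(c)) | (exists a. exists c. (R(a) | R(c)))
Drive negations inward (¬∀x A ≡ ∃x ¬A, ¬∃x A ≡ ∀x ¬A, De Morgan for ∧/∨):
  (exists c. R(c)) | (exists a. exists c. (R(a) | R(c)))
Standardize variables apart so no two quantifiers bind the same name: c↦y1.
  (exists c. R(c)) | (exists a. exists y1. (R(a) | R(y1)))
Pull the quantifiers to the front (each side's bound variable is not free in the other side):
  exists c. exists a. exists y1. (R(c) | R(a) | R(y1))

exists c. exists a. exists y1. (R(c) | R(a) | R(y1))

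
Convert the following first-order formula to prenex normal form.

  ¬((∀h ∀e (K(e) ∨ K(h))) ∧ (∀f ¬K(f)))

Push ¬ through the quantifiers and connectives to reach negation normal form:
  (∃h ∃e (¬K(e) ∧ ¬K(h))) ∨ (∃f K(f))
All bound variables are already distinct, so no renaming is needed.
Extract every quantifier outward, since the variables are now distinct and don't occur free across branches:
  ∃h ∃e ∃f (¬K(e) ∧ ¬K(h) ∨ K(f))

∃h ∃e ∃f (¬K(e) ∧ ¬K(h) ∨ K(f))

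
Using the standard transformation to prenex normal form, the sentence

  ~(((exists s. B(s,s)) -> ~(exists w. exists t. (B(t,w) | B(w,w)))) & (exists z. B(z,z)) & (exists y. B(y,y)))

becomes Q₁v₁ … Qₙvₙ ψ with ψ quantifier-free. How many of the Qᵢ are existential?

3

Eliminate → and ↔ using ¬ and ∨.
  ~((~(exists s. B(s,s)) | ~(exists w. exists t. (B(t,w) | B(w,w)))) & (exists z. B(z,z)) & (exists y. B(y,y)))
Move each ¬ inward, flipping quantifiers it crosses:
  (exists s. B(s,s)) & (exists w. exists t. (B(t,w) | B(w,w))) | (forall z. ~B(z,z)) | (forall y. ~B(y,y))
Pull the quantifiers to the front (each side's bound variable is not free in the other side):
  exists s. exists w. exists t. forall z. forall y. (B(s,s) & (B(t,w) | B(w,w)) | ~B(z,z) | ~B(y,y))
The prefix is exists s exists w exists t forall z forall y: 2 universal, 3 existential.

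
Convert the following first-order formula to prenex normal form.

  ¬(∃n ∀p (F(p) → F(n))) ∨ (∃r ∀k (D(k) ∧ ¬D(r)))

First replace A → B with ¬A ∨ B.
  ¬(∃n ∀p (¬F(p) ∨ F(n))) ∨ (∃r ∀k (D(k) ∧ ¬D(r)))
Push ¬ through the quantifiers and connectives to reach negation normal form:
  (∀n ∃p (F(p) ∧ ¬F(n))) ∨ (∃r ∀k (D(k) ∧ ¬D(r)))
All bound variables are already distinct, so no renaming is needed.
Pull the quantifiers to the front (each side's bound variable is not free in the other side):
  ∀n ∃p ∃r ∀k (F(p) ∧ ¬F(n) ∨ D(k) ∧ ¬D(r))

∀n ∃p ∃r ∀k (F(p) ∧ ¬F(n) ∨ D(k) ∧ ¬D(r))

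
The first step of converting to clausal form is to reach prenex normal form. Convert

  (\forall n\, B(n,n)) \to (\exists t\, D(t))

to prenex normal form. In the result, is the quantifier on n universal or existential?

existential

First replace A → B with ¬A ∨ B.
  \neg (\forall n\, B(n,n)) \lor (\exists t\, D(t))
Drive negations inward (¬∀x A ≡ ∃x ¬A, ¬∃x A ≡ ∀x ¬A, De Morgan for ∧/∨):
  (\exists n\, \neg B(n,n)) \lor (\exists t\, D(t))
Pull the quantifiers to the front (each side's bound variable is not free in the other side):
  \exists n\, \exists t\, (\neg B(n,n) \lor D(t))
The quantifier \forall n sits under an odd number of negations (counting the antecedent side of each →), so it flips to \exists n.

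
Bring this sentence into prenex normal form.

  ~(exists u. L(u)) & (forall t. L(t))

forall u. forall t. (~L(u) & L(t))

Drive negations inward (¬∀x A ≡ ∃x ¬A, ¬∃x A ≡ ∀x ¬A, De Morgan for ∧/∨):
  (forall u. ~L(u)) & (forall t. L(t))
Extract every quantifier outward, since the variables are now distinct and don't occur free across branches:
  forall u. forall t. (~L(u) & L(t))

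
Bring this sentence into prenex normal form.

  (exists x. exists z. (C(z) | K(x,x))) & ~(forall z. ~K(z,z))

Push ¬ through the quantifiers and connectives to reach negation normal form:
  (exists x. exists z. (C(z) | K(x,x))) & (exists z. K(z,z))
Give each quantifier a distinct variable: z↦b.
  (exists x. exists z. (C(z) | K(x,x))) & (exists b. K(b,b))
Pull the quantifiers to the front (each side's bound variable is not free in the other side):
  exists x. exists z. exists b. ((C(z) | K(x,x)) & K(b,b))

exists x. exists z. exists b. ((C(z) | K(x,x)) & K(b,b))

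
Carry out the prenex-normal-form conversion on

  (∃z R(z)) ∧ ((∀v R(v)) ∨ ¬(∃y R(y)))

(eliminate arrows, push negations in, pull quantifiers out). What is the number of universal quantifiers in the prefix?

2

Move each ¬ inward, flipping quantifiers it crosses:
  (∃z R(z)) ∧ ((∀v R(v)) ∨ (∀y ¬R(y)))
Pull the quantifiers to the front (each side's bound variable is not free in the other side):
  ∃z ∀v ∀y (R(z) ∧ (R(v) ∨ ¬R(y)))
The prefix is ∃z ∀v ∀y: 2 universal, 1 existential.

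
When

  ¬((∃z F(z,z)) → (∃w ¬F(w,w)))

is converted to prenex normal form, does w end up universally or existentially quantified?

First replace A → B with ¬A ∨ B.
  ¬(¬(∃z F(z,z)) ∨ (∃w ¬F(w,w)))
Move each ¬ inward, flipping quantifiers it crosses:
  (∃z F(z,z)) ∧ (∀w F(w,w))
All bound variables are already distinct, so no renaming is needed.
Extract every quantifier outward, since the variables are now distinct and don't occur free across branches:
  ∃z ∀w (F(z,z) ∧ F(w,w))
The quantifier ∃w sits under an odd number of negations (counting the antecedent side of each →), so it flips to ∀w.

universal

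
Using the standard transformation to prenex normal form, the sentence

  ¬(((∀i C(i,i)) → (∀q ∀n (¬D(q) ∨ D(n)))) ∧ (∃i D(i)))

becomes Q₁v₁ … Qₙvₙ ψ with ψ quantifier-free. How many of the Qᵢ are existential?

2

First replace A → B with ¬A ∨ B.
  ¬((¬(∀i C(i,i)) ∨ (∀q ∀n (¬D(q) ∨ D(n)))) ∧ (∃i D(i)))
Push ¬ through the quantifiers and connectives to reach negation normal form:
  (∀i C(i,i)) ∧ (∃q ∃n (D(q) ∧ ¬D(n))) ∨ (∀i ¬D(i))
Rename bound variables to avoid capture: i↦u.
  (∀i C(i,i)) ∧ (∃q ∃n (D(q) ∧ ¬D(n))) ∨ (∀u ¬D(u))
Pull the quantifiers to the front (each side's bound variable is not free in the other side):
  ∀i ∃q ∃n ∀u (C(i,i) ∧ D(q) ∧ ¬D(n) ∨ ¬D(u))
The prefix is ∀i ∃q ∃n ∀u: 2 universal, 2 existential.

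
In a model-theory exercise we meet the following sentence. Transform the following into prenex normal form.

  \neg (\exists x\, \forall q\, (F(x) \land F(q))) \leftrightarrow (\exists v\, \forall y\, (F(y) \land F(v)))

Eliminate → and ↔ using ¬ and ∨; A ↔ B as (¬A ∨ B) ∧ (¬B ∨ A).
  (\neg \neg (\exists x\, \forall q\, (F(x) \land F(q))) \lor (\exists v\, \forall y\, (F(y) \land F(v)))) \land (\neg (\exists v\, \forall y\, (F(y) \land F(v))) \lor \neg (\exists x\, \forall q\, (F(x) \land F(q))))
Move each ¬ inward, flipping quantifiers it crosses:
  ((\exists x\, \forall q\, (F(x) \land F(q))) \lor (\exists v\, \forall y\, (F(y) \land F(v)))) \land ((\forall v\, \exists y\, (\neg F(y) \lor \neg F(v))) \lor (\forall x\, \exists q\, (\neg F(x) \lor \neg F(q))))
Give each quantifier a distinct variable: v↦v1, y↦r, x↦y1, q↦b.
  ((\exists x\, \forall q\, (F(x) \land F(q))) \lor (\exists v\, \forall y\, (F(y) \land F(v)))) \land ((\forall v1\, \exists r\, (\neg F(r) \lor \neg F(v1))) \lor (\forall y1\, \exists b\, (\neg F(y1) \lor \neg F(b))))
Finally move all quantifiers to the prefix:
  \exists x\, \forall q\, \exists v\, \forall y\, \forall v1\, \exists r\, \forall y1\, \exists b\, ((F(x) \land F(q) \lor F(y) \land F(v)) \land (\neg F(r) \lor \neg F(v1) \lor \neg F(y1) \lor \neg F(b)))

\exists x\, \forall q\, \exists v\, \forall y\, \forall v1\, \exists r\, \forall y1\, \exists b\, ((F(x) \land F(q) \lor F(y) \land F(v)) \land (\neg F(r) \lor \neg F(v1) \lor \neg F(y1) \lor \neg F(b)))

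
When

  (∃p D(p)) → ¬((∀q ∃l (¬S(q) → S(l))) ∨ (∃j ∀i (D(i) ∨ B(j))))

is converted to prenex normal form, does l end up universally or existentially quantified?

Eliminate → and ↔ using ¬ and ∨.
  ¬(∃p D(p)) ∨ ¬((∀q ∃l (¬¬S(q) ∨ S(l))) ∨ (∃j ∀i (D(i) ∨ B(j))))
Push ¬ through the quantifiers and connectives to reach negation normal form:
  (∀p ¬D(p)) ∨ (∃q ∀l (¬S(q) ∧ ¬S(l))) ∧ (∀j ∃i (¬D(i) ∧ ¬B(j)))
Finally move all quantifiers to the prefix:
  ∀p ∃q ∀l ∀j ∃i (¬D(p) ∨ ¬S(q) ∧ ¬S(l) ∧ ¬D(i) ∧ ¬B(j))
The quantifier ∃l sits under an odd number of negations (counting the antecedent side of each →), so it flips to ∀l.

universal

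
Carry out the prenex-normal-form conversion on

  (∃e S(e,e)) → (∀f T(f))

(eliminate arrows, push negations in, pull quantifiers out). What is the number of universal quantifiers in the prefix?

2

Rewrite implications/biconditionals: A → B as ¬A ∨ B.
  ¬(∃e S(e,e)) ∨ (∀f T(f))
Push ¬ through the quantifiers and connectives to reach negation normal form:
  (∀e ¬S(e,e)) ∨ (∀f T(f))
All bound variables are already distinct, so no renaming is needed.
Extract every quantifier outward, since the variables are now distinct and don't occur free across branches:
  ∀e ∀f (¬S(e,e) ∨ T(f))
The prefix is ∀e ∀f: 2 universal, 0 existential.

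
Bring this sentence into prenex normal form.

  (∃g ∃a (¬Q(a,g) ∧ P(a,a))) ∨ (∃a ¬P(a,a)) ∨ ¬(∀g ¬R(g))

Move each ¬ inward, flipping quantifiers it crosses:
  (∃g ∃a (¬Q(a,g) ∧ P(a,a))) ∨ (∃a ¬P(a,a)) ∨ (∃g R(g))
Give each quantifier a distinct variable: a↦v1, g↦q.
  (∃g ∃a (¬Q(a,g) ∧ P(a,a))) ∨ (∃v1 ¬P(v1,v1)) ∨ (∃q R(q))
Pull the quantifiers to the front (each side's bound variable is not free in the other side):
  ∃g ∃a ∃v1 ∃q (¬Q(a,g) ∧ P(a,a) ∨ ¬P(v1,v1) ∨ R(q))

∃g ∃a ∃v1 ∃q (¬Q(a,g) ∧ P(a,a) ∨ ¬P(v1,v1) ∨ R(q))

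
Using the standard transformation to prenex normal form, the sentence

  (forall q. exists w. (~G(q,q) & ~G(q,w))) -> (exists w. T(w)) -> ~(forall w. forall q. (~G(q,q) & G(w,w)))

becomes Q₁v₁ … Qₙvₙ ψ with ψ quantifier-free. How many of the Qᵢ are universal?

First replace A → B with ¬A ∨ B.
  ~(forall q. exists w. (~G(q,q) & ~G(q,w))) | ~(exists w. T(w)) | ~(forall w. forall q. (~G(q,q) & G(w,w)))
Drive negations inward (¬∀x A ≡ ∃x ¬A, ¬∃x A ≡ ∀x ¬A, De Morgan for ∧/∨):
  (exists q. forall w. (G(q,q) | G(q,w))) | (forall w. ~T(w)) | (exists w. exists q. (G(q,q) | ~G(w,w)))
Give each quantifier a distinct variable: w↦y1, w↦p, q↦x.
  (exists q. forall w. (G(q,q) | G(q,w))) | (forall y1. ~T(y1)) | (exists p. exists x. (G(x,x) | ~G(p,p)))
Finally move all quantifiers to the prefix:
  exists q. forall w. forall y1. exists p. exists x. (G(q,q) | G(q,w) | ~T(y1) | G(x,x) | ~G(p,p))
The prefix is exists q forall w forall y1 exists p exists x: 2 universal, 3 existential.

2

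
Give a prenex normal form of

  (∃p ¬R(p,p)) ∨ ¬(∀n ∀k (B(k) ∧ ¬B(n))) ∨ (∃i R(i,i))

Push ¬ through the quantifiers and connectives to reach negation normal form:
  (∃p ¬R(p,p)) ∨ (∃n ∃k (¬B(k) ∨ B(n))) ∨ (∃i R(i,i))
All bound variables are already distinct, so no renaming is needed.
Finally move all quantifiers to the prefix:
  ∃p ∃n ∃k ∃i (¬R(p,p) ∨ ¬B(k) ∨ B(n) ∨ R(i,i))

∃p ∃n ∃k ∃i (¬R(p,p) ∨ ¬B(k) ∨ B(n) ∨ R(i,i))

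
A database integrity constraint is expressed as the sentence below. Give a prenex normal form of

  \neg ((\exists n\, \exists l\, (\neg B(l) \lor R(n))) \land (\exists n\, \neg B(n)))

\forall n\, \forall l\, \forall y\, (B(l) \land \neg R(n) \lor B(y))

Push ¬ through the quantifiers and connectives to reach negation normal form:
  (\forall n\, \forall l\, (B(l) \land \neg R(n))) \lor (\forall n\, B(n))
Rename bound variables to avoid capture: n↦y.
  (\forall n\, \forall l\, (B(l) \land \neg R(n))) \lor (\forall y\, B(y))
Extract every quantifier outward, since the variables are now distinct and don't occur free across branches:
  \forall n\, \forall l\, \forall y\, (B(l) \land \neg R(n) \lor B(y))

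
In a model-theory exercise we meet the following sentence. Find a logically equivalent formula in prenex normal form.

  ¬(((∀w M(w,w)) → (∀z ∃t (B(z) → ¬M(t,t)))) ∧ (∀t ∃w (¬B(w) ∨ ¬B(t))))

∀w ∃z ∀t ∃x1 ∀s (M(w,w) ∧ B(z) ∧ M(t,t) ∨ B(s) ∧ B(x1))

Eliminate → and ↔ using ¬ and ∨.
  ¬((¬(∀w M(w,w)) ∨ (∀z ∃t (¬B(z) ∨ ¬M(t,t)))) ∧ (∀t ∃w (¬B(w) ∨ ¬B(t))))
Drive negations inward (¬∀x A ≡ ∃x ¬A, ¬∃x A ≡ ∀x ¬A, De Morgan for ∧/∨):
  (∀w M(w,w)) ∧ (∃z ∀t (B(z) ∧ M(t,t))) ∨ (∃t ∀w (B(w) ∧ B(t)))
Rename bound variables to avoid capture: t↦x1, w↦s.
  (∀w M(w,w)) ∧ (∃z ∀t (B(z) ∧ M(t,t))) ∨ (∃x1 ∀s (B(s) ∧ B(x1)))
Finally move all quantifiers to the prefix:
  ∀w ∃z ∀t ∃x1 ∀s (M(w,w) ∧ B(z) ∧ M(t,t) ∨ B(s) ∧ B(x1))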